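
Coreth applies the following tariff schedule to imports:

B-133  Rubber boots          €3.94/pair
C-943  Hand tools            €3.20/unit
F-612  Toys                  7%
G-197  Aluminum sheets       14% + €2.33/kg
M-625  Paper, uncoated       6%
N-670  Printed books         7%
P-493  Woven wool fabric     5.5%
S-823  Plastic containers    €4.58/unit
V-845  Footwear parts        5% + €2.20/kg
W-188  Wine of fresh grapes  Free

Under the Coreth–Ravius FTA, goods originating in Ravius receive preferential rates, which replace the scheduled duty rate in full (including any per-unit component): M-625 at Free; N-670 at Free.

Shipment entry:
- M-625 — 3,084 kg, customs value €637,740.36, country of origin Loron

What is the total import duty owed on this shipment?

€38,264.42

Line 1 (M-625, Loron, 3,084 kg, €637,740.36):
Base rate for M-625 is 6%.
M-625 has an FTA preferential rate, but origin Loron is not Ravius; base rate stands.
Duty = €637,740.36 × 6% = €38,264.42.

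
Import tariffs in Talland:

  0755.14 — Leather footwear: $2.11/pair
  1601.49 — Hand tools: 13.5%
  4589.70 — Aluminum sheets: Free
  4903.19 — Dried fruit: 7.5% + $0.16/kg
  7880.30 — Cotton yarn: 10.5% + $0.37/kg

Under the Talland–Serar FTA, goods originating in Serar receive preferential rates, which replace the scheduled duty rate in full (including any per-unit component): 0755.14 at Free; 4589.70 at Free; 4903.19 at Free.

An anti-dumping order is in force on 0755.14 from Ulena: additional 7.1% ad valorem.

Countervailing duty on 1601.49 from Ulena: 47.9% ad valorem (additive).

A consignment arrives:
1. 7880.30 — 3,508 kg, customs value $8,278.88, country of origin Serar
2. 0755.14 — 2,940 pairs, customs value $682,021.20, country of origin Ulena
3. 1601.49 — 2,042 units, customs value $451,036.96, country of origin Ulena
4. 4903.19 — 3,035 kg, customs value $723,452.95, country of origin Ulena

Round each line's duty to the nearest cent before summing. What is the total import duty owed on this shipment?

Line 1 (7880.30, Serar, 3,508 kg, $8,278.88):
Base rate for 7880.30 is 10.5% + $0.37/kg.
Origin Serar is the FTA partner but 7880.30 is not on the preference list; base rate stands.
Duty = $8,278.88 × 10.5% + 3,508 × $0.37 = $2,167.24.
Line 2 (0755.14, Ulena, 2,940 pairs, $682,021.20):
Base rate for 0755.14 is $2.11/pair.
0755.14 has an FTA preferential rate, but origin Ulena is not Serar; base rate stands.
Additional duty on 0755.14 from Ulena: +7.1% ad valorem. Applied ad valorem rate = 7.1%.
Duty = $682,021.20 × 7.1% + 2,940 × $2.11 = $54,626.91.
Line 3 (1601.49, Ulena, 2,042 units, $451,036.96):
Base rate for 1601.49 is 13.5%.
Additional duty on 1601.49 from Ulena: +47.9%. Applied ad valorem rate: 13.5% + 47.9% = 61.4%.
Duty = $451,036.96 × 61.4% = $276,936.69.
Line 4 (4903.19, Ulena, 3,035 kg, $723,452.95):
Base rate for 4903.19 is 7.5% + $0.16/kg.
4903.19 has an FTA preferential rate, but origin Ulena is not Serar; base rate stands.
Duty = $723,452.95 × 7.5% + 3,035 × $0.16 = $54,744.57.
Total = $2,167.24 + $54,626.91 + $276,936.69 + $54,744.57 = $388,475.41.

$388,475.41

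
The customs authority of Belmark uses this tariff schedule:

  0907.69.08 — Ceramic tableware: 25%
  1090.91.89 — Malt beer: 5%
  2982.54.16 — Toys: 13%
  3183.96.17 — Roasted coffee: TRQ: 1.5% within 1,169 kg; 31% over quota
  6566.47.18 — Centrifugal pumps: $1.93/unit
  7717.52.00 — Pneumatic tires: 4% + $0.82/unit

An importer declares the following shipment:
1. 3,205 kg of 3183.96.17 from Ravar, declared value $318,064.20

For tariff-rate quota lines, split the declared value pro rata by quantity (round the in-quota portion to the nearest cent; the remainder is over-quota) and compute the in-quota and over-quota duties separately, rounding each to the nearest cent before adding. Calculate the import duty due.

$64,376.49

Line 1 (3183.96.17, Ravar, 3,205 kg, $318,064.20):
Code 3183.96.17 is under a tariff-rate quota (threshold 1,169 kg). In-quota: 1,169 kg at 1.5%; over-quota: 2,036 kg at 31%.
Pro-rata value split: in-quota = $318,064.20 × 1,169/3,205 = $116,011.56; over-quota = $318,064.20 − $116,011.56 = $202,052.64.
In-quota duty = $116,011.56 × 1.5% = $1,740.17. Over-quota duty = $202,052.64 × 31% = $62,636.32.
Line duty = $1,740.17 + $62,636.32 = $64,376.49.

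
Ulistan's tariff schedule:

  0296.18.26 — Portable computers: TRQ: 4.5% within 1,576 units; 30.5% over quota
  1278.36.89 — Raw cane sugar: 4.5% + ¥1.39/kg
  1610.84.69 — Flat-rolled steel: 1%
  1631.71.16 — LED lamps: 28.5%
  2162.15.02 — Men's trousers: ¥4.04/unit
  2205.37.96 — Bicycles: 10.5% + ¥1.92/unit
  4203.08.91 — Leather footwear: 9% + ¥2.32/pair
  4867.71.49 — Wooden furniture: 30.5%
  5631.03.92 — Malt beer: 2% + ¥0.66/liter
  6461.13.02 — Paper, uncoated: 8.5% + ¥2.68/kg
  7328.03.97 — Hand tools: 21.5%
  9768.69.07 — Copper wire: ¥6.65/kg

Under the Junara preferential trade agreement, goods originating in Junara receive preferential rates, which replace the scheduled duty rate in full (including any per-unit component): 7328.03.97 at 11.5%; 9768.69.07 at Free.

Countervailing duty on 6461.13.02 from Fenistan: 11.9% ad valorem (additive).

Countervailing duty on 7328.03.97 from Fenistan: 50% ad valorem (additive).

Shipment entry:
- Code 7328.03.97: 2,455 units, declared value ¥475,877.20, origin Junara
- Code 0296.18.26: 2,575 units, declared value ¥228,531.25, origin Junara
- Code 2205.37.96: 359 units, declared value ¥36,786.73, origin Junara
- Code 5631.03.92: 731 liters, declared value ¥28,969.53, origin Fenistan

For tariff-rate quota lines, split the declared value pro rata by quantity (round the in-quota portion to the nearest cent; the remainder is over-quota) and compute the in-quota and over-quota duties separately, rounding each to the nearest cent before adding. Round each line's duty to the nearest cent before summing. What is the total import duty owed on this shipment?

Line 1 (7328.03.97, Junara, 2,455 units, ¥475,877.20):
Base rate for 7328.03.97 is 21.5%.
Origin Junara qualifies under the Ulistan–Junara agreement and 7328.03.97 is covered: preferential rate 11.5% applies instead.
The additional-duty order on 7328.03.97 targets Fenistan, not Junara; it does not apply.
Duty = ¥475,877.20 × 11.5% = ¥54,725.88.
Line 2 (0296.18.26, Junara, 2,575 units, ¥228,531.25):
Code 0296.18.26 is under a tariff-rate quota (threshold 1,576 units). In-quota: 1,576 units at 4.5%; over-quota: 999 units at 30.5%.
Pro-rata value split: in-quota = ¥228,531.25 × 1,576/2,575 = ¥139,870.00; over-quota = ¥228,531.25 − ¥139,870.00 = ¥88,661.25.
In-quota duty = ¥139,870.00 × 4.5% = ¥6,294.15. Over-quota duty = ¥88,661.25 × 30.5% = ¥27,041.68.
Line duty = ¥6,294.15 + ¥27,041.68 = ¥33,335.83.
Line 3 (2205.37.96, Junara, 359 units, ¥36,786.73):
Base rate for 2205.37.96 is 10.5% + ¥1.92/unit.
Origin Junara is the FTA partner but 2205.37.96 is not on the preference list; base rate stands.
Duty = ¥36,786.73 × 10.5% + 359 × ¥1.92 = ¥4,551.89.
Line 4 (5631.03.92, Fenistan, 731 liters, ¥28,969.53):
Base rate for 5631.03.92 is 2% + ¥0.66/liter.
Duty = ¥28,969.53 × 2% + 731 × ¥0.66 = ¥1,061.85.
Total = ¥54,725.88 + ¥33,335.83 + ¥4,551.89 + ¥1,061.85 = ¥93,675.45.

¥93,675.45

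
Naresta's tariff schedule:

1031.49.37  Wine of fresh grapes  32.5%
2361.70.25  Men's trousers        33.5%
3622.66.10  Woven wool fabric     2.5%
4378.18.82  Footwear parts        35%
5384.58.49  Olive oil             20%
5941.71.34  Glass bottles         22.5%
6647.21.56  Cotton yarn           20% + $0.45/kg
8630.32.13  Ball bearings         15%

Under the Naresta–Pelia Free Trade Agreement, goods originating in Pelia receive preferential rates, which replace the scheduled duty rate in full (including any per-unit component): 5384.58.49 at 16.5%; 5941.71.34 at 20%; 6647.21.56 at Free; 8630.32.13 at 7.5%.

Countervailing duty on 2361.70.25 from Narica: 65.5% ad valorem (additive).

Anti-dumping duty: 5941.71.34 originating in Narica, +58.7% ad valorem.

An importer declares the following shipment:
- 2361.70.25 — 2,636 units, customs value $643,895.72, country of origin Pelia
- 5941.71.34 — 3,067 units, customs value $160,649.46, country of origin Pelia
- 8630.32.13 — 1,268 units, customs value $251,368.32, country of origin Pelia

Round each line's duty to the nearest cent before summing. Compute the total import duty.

Line 1 (2361.70.25, Pelia, 2,636 units, $643,895.72):
Base rate for 2361.70.25 is 33.5%.
Origin Pelia is the FTA partner but 2361.70.25 is not on the preference list; base rate stands.
The additional-duty order on 2361.70.25 targets Narica, not Pelia; it does not apply.
Duty = $643,895.72 × 33.5% = $215,705.07.
Line 2 (5941.71.34, Pelia, 3,067 units, $160,649.46):
Base rate for 5941.71.34 is 22.5%.
Origin Pelia qualifies under the Naresta–Pelia agreement and 5941.71.34 is covered: preferential rate 20% applies instead.
The additional-duty order on 5941.71.34 targets Narica, not Pelia; it does not apply.
Duty = $160,649.46 × 20% = $32,129.89.
Line 3 (8630.32.13, Pelia, 1,268 units, $251,368.32):
Base rate for 8630.32.13 is 15%.
Origin Pelia qualifies under the Naresta–Pelia agreement and 8630.32.13 is covered: preferential rate 7.5% applies instead.
Duty = $251,368.32 × 7.5% = $18,852.62.
Total = $215,705.07 + $32,129.89 + $18,852.62 = $266,687.58.

$266,687.58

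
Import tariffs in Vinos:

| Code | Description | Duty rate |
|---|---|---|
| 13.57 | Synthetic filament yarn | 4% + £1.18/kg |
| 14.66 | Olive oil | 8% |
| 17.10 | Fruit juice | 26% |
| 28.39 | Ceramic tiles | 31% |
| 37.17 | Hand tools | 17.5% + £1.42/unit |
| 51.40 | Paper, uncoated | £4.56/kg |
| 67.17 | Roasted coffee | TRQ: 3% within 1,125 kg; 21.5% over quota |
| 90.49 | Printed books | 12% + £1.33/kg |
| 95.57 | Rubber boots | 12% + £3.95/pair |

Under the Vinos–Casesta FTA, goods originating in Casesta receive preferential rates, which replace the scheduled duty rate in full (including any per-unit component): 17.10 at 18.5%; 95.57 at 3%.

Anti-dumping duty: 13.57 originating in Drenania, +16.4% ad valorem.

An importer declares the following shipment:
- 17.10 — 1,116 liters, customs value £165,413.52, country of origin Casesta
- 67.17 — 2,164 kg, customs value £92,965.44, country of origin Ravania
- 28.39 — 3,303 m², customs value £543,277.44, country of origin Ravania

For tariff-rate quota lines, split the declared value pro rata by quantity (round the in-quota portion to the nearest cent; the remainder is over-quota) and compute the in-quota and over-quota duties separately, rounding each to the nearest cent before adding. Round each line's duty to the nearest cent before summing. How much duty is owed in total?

£210,064.03

Line 1 (17.10, Casesta, 1,116 liters, £165,413.52):
Base rate for 17.10 is 26%.
Origin Casesta qualifies under the Vinos–Casesta agreement and 17.10 is covered: preferential rate 18.5% applies instead.
Duty = £165,413.52 × 18.5% = £30,601.50.
Line 2 (67.17, Ravania, 2,164 kg, £92,965.44):
Code 67.17 is under a tariff-rate quota (threshold 1,125 kg). In-quota: 1,125 kg at 3%; over-quota: 1,039 kg at 21.5%.
Pro-rata value split: in-quota = £92,965.44 × 1,125/2,164 = £48,330.00; over-quota = £92,965.44 − £48,330.00 = £44,635.44.
In-quota duty = £48,330.00 × 3% = £1,449.90. Over-quota duty = £44,635.44 × 21.5% = £9,596.62.
Line duty = £1,449.90 + £9,596.62 = £11,046.52.
Line 3 (28.39, Ravania, 3,303 m², £543,277.44):
Base rate for 28.39 is 31%.
Duty = £543,277.44 × 31% = £168,416.01.
Total = £30,601.50 + £11,046.52 + £168,416.01 = £210,064.03.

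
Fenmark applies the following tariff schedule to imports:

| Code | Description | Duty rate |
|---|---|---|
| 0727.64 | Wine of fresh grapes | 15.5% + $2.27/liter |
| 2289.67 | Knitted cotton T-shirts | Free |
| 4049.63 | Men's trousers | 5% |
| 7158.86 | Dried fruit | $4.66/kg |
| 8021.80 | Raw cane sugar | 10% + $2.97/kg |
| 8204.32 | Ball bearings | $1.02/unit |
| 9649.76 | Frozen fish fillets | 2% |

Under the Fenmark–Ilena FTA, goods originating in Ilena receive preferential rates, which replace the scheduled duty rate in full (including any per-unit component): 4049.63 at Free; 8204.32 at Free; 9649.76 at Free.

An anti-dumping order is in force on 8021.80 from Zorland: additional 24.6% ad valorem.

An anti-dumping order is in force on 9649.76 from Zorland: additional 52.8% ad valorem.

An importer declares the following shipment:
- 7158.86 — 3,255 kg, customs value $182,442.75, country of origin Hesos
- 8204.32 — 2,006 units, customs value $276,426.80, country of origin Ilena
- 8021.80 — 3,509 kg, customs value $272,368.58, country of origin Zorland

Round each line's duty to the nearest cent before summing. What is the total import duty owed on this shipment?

$119,829.56

Line 1 (7158.86, Hesos, 3,255 kg, $182,442.75):
Base rate for 7158.86 is $4.66/kg.
Duty = 3,255 × $4.66 = $15,168.30.
Line 2 (8204.32, Ilena, 2,006 units, $276,426.80):
Base rate for 8204.32 is $1.02/unit.
Origin Ilena qualifies under the Fenmark–Ilena agreement and 8204.32 is covered: preferential rate Free applies instead.
Duty = $276,426.80 × 0% = $0.00.
Line 3 (8021.80, Zorland, 3,509 kg, $272,368.58):
Base rate for 8021.80 is 10% + $2.97/kg.
Additional duty on 8021.80 from Zorland: +24.6%. Applied ad valorem rate: 10% + 24.6% = 34.6%.
Duty = $272,368.58 × 34.6% + 3,509 × $2.97 = $104,661.26.
Total = $15,168.30 + $0.00 + $104,661.26 = $119,829.56.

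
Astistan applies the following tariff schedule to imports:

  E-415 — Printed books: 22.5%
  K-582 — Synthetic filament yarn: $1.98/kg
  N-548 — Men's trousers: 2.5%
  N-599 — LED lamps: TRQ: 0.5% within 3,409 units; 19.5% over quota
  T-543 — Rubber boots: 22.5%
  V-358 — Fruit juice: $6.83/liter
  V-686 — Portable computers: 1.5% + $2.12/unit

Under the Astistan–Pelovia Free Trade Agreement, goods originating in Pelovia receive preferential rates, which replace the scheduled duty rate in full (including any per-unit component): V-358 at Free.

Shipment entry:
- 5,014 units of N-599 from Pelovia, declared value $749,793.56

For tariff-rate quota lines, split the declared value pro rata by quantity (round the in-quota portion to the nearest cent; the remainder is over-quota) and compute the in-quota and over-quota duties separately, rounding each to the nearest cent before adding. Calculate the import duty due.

$49,351.19

Line 1 (N-599, Pelovia, 5,014 units, $749,793.56):
Code N-599 is under a tariff-rate quota (threshold 3,409 units). In-quota: 3,409 units at 0.5%; over-quota: 1,605 units at 19.5%.
Pro-rata value split: in-quota = $749,793.56 × 3,409/5,014 = $509,781.86; over-quota = $749,793.56 − $509,781.86 = $240,011.70.
In-quota duty = $509,781.86 × 0.5% = $2,548.91. Over-quota duty = $240,011.70 × 19.5% = $46,802.28.
Line duty = $2,548.91 + $46,802.28 = $49,351.19.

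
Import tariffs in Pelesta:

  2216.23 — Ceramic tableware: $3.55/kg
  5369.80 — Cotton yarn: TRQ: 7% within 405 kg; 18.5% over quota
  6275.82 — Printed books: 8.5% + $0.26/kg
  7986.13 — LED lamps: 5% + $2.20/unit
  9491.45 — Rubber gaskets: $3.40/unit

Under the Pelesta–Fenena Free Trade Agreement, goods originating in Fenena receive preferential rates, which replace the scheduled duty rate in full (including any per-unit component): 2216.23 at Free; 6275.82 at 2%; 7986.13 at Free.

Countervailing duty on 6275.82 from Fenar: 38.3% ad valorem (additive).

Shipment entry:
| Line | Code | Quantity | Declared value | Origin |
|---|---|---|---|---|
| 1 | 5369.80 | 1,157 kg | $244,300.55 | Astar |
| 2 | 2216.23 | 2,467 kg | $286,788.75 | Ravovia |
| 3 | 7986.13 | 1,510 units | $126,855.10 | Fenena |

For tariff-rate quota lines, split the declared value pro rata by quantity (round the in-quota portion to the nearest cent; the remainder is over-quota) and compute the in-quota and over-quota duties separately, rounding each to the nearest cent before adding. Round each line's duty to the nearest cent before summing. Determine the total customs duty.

Line 1 (5369.80, Astar, 1,157 kg, $244,300.55):
Code 5369.80 is under a tariff-rate quota (threshold 405 kg). In-quota: 405 kg at 7%; over-quota: 752 kg at 18.5%.
Pro-rata value split: in-quota = $244,300.55 × 405/1,157 = $85,515.75; over-quota = $244,300.55 − $85,515.75 = $158,784.80.
In-quota duty = $85,515.75 × 7% = $5,986.10. Over-quota duty = $158,784.80 × 18.5% = $29,375.19.
Line duty = $5,986.10 + $29,375.19 = $35,361.29.
Line 2 (2216.23, Ravovia, 2,467 kg, $286,788.75):
Base rate for 2216.23 is $3.55/kg.
2216.23 has an FTA preferential rate, but origin Ravovia is not Fenena; base rate stands.
Duty = 2,467 × $3.55 = $8,757.85.
Line 3 (7986.13, Fenena, 1,510 units, $126,855.10):
Base rate for 7986.13 is 5% + $2.20/unit.
Origin Fenena qualifies under the Pelesta–Fenena agreement and 7986.13 is covered: preferential rate Free applies instead.
Duty = $126,855.10 × 0% = $0.00.
Total = $35,361.29 + $8,757.85 + $0.00 = $44,119.14.

$44,119.14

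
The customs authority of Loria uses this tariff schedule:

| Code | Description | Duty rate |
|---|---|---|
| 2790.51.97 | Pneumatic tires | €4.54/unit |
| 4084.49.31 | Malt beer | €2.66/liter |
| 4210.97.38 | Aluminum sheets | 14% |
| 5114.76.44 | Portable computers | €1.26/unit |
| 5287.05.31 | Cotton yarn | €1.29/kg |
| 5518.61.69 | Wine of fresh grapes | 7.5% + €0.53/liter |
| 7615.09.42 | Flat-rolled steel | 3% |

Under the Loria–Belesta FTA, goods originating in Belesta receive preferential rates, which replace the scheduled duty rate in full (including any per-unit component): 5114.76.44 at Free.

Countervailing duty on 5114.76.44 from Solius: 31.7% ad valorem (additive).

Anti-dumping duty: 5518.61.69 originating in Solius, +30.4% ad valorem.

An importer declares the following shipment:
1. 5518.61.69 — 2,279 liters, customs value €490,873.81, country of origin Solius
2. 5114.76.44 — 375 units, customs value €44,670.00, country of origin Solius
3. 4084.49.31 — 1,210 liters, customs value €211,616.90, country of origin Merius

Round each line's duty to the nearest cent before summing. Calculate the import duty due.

Line 1 (5518.61.69, Solius, 2,279 liters, €490,873.81):
Base rate for 5518.61.69 is 7.5% + €0.53/liter.
Additional duty on 5518.61.69 from Solius: +30.4%. Applied ad valorem rate: 7.5% + 30.4% = 37.9%.
Duty = €490,873.81 × 37.9% + 2,279 × €0.53 = €187,249.04.
Line 2 (5114.76.44, Solius, 375 units, €44,670.00):
Base rate for 5114.76.44 is €1.26/unit.
5114.76.44 has an FTA preferential rate, but origin Solius is not Belesta; base rate stands.
Additional duty on 5114.76.44 from Solius: +31.7% ad valorem. Applied ad valorem rate = 31.7%.
Duty = €44,670.00 × 31.7% + 375 × €1.26 = €14,632.89.
Line 3 (4084.49.31, Merius, 1,210 liters, €211,616.90):
Base rate for 4084.49.31 is €2.66/liter.
Duty = 1,210 × €2.66 = €3,218.60.
Total = €187,249.04 + €14,632.89 + €3,218.60 = €205,100.53.

€205,100.53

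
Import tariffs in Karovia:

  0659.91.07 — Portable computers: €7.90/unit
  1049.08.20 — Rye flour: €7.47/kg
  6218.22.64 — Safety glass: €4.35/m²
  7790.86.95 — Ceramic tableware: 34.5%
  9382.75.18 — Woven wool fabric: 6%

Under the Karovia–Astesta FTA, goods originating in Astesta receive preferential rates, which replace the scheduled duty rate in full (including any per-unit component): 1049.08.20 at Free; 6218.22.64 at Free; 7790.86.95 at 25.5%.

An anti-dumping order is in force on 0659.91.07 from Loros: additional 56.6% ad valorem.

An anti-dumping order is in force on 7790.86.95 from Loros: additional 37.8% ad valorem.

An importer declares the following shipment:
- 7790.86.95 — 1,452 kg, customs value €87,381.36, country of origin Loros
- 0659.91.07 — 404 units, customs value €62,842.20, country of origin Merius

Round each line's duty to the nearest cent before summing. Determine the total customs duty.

Line 1 (7790.86.95, Loros, 1,452 kg, €87,381.36):
Base rate for 7790.86.95 is 34.5%.
7790.86.95 has an FTA preferential rate, but origin Loros is not Astesta; base rate stands.
Additional duty on 7790.86.95 from Loros: +37.8%. Applied ad valorem rate: 34.5% + 37.8% = 72.3%.
Duty = €87,381.36 × 72.3% = €63,176.72.
Line 2 (0659.91.07, Merius, 404 units, €62,842.20):
Base rate for 0659.91.07 is €7.90/unit.
The additional-duty order on 0659.91.07 targets Loros, not Merius; it does not apply.
Duty = 404 × €7.90 = €3,191.60.
Total = €63,176.72 + €3,191.60 = €66,368.32.

€66,368.32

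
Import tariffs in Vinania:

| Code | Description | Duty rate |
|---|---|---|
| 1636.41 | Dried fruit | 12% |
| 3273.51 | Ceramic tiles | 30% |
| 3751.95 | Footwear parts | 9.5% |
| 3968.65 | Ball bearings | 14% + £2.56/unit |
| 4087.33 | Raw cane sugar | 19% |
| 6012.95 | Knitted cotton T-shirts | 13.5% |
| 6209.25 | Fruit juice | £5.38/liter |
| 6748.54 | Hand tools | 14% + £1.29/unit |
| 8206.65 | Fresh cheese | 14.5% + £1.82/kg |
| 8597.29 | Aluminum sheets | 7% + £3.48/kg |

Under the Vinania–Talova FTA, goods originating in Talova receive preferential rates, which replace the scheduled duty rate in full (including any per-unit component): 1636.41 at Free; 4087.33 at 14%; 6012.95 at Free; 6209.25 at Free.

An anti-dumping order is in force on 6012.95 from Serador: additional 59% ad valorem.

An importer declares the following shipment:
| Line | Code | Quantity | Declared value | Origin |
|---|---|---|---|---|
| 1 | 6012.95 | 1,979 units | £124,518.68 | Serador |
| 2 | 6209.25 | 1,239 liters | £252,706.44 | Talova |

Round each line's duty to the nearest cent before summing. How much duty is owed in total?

£90,276.04

Line 1 (6012.95, Serador, 1,979 units, £124,518.68):
Base rate for 6012.95 is 13.5%.
6012.95 has an FTA preferential rate, but origin Serador is not Talova; base rate stands.
Additional duty on 6012.95 from Serador: +59%. Applied ad valorem rate: 13.5% + 59% = 72.5%.
Duty = £124,518.68 × 72.5% = £90,276.04.
Line 2 (6209.25, Talova, 1,239 liters, £252,706.44):
Base rate for 6209.25 is £5.38/liter.
Origin Talova qualifies under the Vinania–Talova agreement and 6209.25 is covered: preferential rate Free applies instead.
Duty = £252,706.44 × 0% = £0.00.
Total = £90,276.04 + £0.00 = £90,276.04.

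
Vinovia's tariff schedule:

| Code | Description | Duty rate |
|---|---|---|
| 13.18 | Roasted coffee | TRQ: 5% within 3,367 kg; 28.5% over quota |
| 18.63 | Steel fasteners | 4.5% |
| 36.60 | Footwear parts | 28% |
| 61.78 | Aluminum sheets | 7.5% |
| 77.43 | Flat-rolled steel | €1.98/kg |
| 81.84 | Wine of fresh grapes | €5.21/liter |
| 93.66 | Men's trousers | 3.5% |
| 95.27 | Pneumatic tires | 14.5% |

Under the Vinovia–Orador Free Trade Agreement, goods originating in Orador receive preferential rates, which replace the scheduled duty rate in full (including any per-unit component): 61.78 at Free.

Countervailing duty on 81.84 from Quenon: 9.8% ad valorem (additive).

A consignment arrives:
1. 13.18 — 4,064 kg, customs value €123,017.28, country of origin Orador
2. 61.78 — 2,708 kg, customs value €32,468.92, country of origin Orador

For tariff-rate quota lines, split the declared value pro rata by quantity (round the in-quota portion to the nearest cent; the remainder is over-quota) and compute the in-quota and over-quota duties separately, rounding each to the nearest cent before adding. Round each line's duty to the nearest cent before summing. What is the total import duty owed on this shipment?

Line 1 (13.18, Orador, 4,064 kg, €123,017.28):
Code 13.18 is under a tariff-rate quota (threshold 3,367 kg). In-quota: 3,367 kg at 5%; over-quota: 697 kg at 28.5%.
Pro-rata value split: in-quota = €123,017.28 × 3,367/4,064 = €101,919.09; over-quota = €123,017.28 − €101,919.09 = €21,098.19.
In-quota duty = €101,919.09 × 5% = €5,095.95. Over-quota duty = €21,098.19 × 28.5% = €6,012.98.
Line duty = €5,095.95 + €6,012.98 = €11,108.93.
Line 2 (61.78, Orador, 2,708 kg, €32,468.92):
Base rate for 61.78 is 7.5%.
Origin Orador qualifies under the Vinovia–Orador agreement and 61.78 is covered: preferential rate Free applies instead.
Duty = €32,468.92 × 0% = €0.00.
Total = €11,108.93 + €0.00 = €11,108.93.

€11,108.93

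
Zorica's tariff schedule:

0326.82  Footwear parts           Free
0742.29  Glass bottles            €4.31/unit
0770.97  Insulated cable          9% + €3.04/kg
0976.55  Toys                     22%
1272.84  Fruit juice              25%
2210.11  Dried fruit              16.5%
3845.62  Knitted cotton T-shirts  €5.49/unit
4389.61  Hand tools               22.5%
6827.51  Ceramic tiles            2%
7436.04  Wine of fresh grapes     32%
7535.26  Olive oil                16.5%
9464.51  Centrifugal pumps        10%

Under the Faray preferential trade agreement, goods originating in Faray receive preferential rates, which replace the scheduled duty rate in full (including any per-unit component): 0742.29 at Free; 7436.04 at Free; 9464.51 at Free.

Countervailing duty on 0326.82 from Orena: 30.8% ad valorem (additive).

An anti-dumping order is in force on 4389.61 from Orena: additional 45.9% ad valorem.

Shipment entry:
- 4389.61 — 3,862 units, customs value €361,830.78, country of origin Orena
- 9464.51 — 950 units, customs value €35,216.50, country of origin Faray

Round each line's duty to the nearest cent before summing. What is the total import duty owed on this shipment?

€247,492.25

Line 1 (4389.61, Orena, 3,862 units, €361,830.78):
Base rate for 4389.61 is 22.5%.
Additional duty on 4389.61 from Orena: +45.9%. Applied ad valorem rate: 22.5% + 45.9% = 68.4%.
Duty = €361,830.78 × 68.4% = €247,492.25.
Line 2 (9464.51, Faray, 950 units, €35,216.50):
Base rate for 9464.51 is 10%.
Origin Faray qualifies under the Zorica–Faray agreement and 9464.51 is covered: preferential rate Free applies instead.
Duty = €35,216.50 × 0% = €0.00.
Total = €247,492.25 + €0.00 = €247,492.25.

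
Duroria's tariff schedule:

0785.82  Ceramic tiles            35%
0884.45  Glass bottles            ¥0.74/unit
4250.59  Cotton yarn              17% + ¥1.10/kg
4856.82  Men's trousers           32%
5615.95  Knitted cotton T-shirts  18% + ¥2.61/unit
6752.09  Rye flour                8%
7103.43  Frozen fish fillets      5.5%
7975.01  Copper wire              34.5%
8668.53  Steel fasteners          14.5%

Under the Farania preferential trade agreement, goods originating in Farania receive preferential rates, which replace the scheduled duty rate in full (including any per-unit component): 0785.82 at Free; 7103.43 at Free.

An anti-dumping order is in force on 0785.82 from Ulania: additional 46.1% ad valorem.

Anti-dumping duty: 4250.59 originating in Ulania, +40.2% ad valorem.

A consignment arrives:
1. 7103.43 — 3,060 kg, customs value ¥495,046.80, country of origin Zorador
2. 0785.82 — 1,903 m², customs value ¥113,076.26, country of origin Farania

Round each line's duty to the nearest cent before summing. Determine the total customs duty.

¥27,227.57

Line 1 (7103.43, Zorador, 3,060 kg, ¥495,046.80):
Base rate for 7103.43 is 5.5%.
7103.43 has an FTA preferential rate, but origin Zorador is not Farania; base rate stands.
Duty = ¥495,046.80 × 5.5% = ¥27,227.57.
Line 2 (0785.82, Farania, 1,903 m², ¥113,076.26):
Base rate for 0785.82 is 35%.
Origin Farania qualifies under the Duroria–Farania agreement and 0785.82 is covered: preferential rate Free applies instead.
The additional-duty order on 0785.82 targets Ulania, not Farania; it does not apply.
Duty = ¥113,076.26 × 0% = ¥0.00.
Total = ¥27,227.57 + ¥0.00 = ¥27,227.57.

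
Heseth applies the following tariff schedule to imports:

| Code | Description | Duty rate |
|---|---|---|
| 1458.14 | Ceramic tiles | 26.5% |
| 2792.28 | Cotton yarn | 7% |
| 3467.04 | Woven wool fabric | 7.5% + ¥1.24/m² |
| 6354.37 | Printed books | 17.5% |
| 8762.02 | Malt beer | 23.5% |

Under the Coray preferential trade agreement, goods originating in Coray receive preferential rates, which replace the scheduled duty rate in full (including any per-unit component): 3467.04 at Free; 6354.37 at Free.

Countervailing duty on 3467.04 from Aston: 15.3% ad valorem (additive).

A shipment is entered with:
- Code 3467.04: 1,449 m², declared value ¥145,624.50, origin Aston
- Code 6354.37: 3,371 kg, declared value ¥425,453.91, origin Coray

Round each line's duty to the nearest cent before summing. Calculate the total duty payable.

Line 1 (3467.04, Aston, 1,449 m², ¥145,624.50):
Base rate for 3467.04 is 7.5% + ¥1.24/m².
3467.04 has an FTA preferential rate, but origin Aston is not Coray; base rate stands.
Additional duty on 3467.04 from Aston: +15.3%. Applied ad valorem rate: 7.5% + 15.3% = 22.8%.
Duty = ¥145,624.50 × 22.8% + 1,449 × ¥1.24 = ¥34,999.15.
Line 2 (6354.37, Coray, 3,371 kg, ¥425,453.91):
Base rate for 6354.37 is 17.5%.
Origin Coray qualifies under the Heseth–Coray agreement and 6354.37 is covered: preferential rate Free applies instead.
Duty = ¥425,453.91 × 0% = ¥0.00.
Total = ¥34,999.15 + ¥0.00 = ¥34,999.15.

¥34,999.15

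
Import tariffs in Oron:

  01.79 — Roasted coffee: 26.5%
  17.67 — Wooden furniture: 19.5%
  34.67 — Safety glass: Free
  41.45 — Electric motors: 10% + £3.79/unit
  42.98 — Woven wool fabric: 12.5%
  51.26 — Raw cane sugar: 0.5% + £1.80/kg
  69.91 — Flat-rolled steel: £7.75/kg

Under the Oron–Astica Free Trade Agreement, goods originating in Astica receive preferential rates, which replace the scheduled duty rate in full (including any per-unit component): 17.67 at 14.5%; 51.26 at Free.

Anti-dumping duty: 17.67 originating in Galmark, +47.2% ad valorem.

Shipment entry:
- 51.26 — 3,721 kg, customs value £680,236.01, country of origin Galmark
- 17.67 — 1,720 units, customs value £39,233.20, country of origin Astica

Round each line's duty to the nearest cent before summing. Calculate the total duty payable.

£15,787.79

Line 1 (51.26, Galmark, 3,721 kg, £680,236.01):
Base rate for 51.26 is 0.5% + £1.80/kg.
51.26 has an FTA preferential rate, but origin Galmark is not Astica; base rate stands.
Duty = £680,236.01 × 0.5% + 3,721 × £1.80 = £10,098.98.
Line 2 (17.67, Astica, 1,720 units, £39,233.20):
Base rate for 17.67 is 19.5%.
Origin Astica qualifies under the Oron–Astica agreement and 17.67 is covered: preferential rate 14.5% applies instead.
The additional-duty order on 17.67 targets Galmark, not Astica; it does not apply.
Duty = £39,233.20 × 14.5% = £5,688.81.
Total = £10,098.98 + £5,688.81 = £15,787.79.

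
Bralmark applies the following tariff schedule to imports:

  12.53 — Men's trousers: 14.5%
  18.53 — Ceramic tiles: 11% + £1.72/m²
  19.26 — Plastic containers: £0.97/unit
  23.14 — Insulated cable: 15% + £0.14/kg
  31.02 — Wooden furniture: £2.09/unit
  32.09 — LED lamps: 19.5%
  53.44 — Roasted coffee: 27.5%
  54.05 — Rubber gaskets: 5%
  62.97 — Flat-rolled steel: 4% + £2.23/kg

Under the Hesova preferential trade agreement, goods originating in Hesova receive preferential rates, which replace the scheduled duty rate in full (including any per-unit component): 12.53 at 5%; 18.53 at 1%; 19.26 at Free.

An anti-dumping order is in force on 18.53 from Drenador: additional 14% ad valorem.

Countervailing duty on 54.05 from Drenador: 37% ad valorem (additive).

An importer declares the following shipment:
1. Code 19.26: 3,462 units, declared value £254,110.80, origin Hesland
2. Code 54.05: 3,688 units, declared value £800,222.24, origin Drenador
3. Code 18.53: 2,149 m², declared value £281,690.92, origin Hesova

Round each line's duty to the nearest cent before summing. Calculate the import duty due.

Line 1 (19.26, Hesland, 3,462 units, £254,110.80):
Base rate for 19.26 is £0.97/unit.
19.26 has an FTA preferential rate, but origin Hesland is not Hesova; base rate stands.
Duty = 3,462 × £0.97 = £3,358.14.
Line 2 (54.05, Drenador, 3,688 units, £800,222.24):
Base rate for 54.05 is 5%.
Additional duty on 54.05 from Drenador: +37%. Applied ad valorem rate: 5% + 37% = 42%.
Duty = £800,222.24 × 42% = £336,093.34.
Line 3 (18.53, Hesova, 2,149 m², £281,690.92):
Base rate for 18.53 is 11% + £1.72/m².
Origin Hesova qualifies under the Bralmark–Hesova agreement and 18.53 is covered: preferential rate 1% applies instead.
The additional-duty order on 18.53 targets Drenador, not Hesova; it does not apply.
Duty = £281,690.92 × 1% = £2,816.91.
Total = £3,358.14 + £336,093.34 + £2,816.91 = £342,268.39.

£342,268.39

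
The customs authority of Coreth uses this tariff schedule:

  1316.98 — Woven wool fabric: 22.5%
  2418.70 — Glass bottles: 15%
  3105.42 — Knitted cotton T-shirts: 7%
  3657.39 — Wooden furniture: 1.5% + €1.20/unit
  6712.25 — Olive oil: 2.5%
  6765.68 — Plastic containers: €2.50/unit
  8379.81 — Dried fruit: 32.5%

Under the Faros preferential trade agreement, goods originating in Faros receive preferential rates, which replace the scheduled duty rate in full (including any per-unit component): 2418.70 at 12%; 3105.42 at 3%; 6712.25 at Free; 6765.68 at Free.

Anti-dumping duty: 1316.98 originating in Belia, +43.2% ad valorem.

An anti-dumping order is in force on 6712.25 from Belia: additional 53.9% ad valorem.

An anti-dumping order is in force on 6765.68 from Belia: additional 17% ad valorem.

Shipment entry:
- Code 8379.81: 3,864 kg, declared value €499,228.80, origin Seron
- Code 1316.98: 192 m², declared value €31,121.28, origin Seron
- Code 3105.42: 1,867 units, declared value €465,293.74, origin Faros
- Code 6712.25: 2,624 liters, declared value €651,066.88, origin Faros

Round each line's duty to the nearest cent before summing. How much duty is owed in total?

Line 1 (8379.81, Seron, 3,864 kg, €499,228.80):
Base rate for 8379.81 is 32.5%.
Duty = €499,228.80 × 32.5% = €162,249.36.
Line 2 (1316.98, Seron, 192 m², €31,121.28):
Base rate for 1316.98 is 22.5%.
The additional-duty order on 1316.98 targets Belia, not Seron; it does not apply.
Duty = €31,121.28 × 22.5% = €7,002.29.
Line 3 (3105.42, Faros, 1,867 units, €465,293.74):
Base rate for 3105.42 is 7%.
Origin Faros qualifies under the Coreth–Faros agreement and 3105.42 is covered: preferential rate 3% applies instead.
Duty = €465,293.74 × 3% = €13,958.81.
Line 4 (6712.25, Faros, 2,624 liters, €651,066.88):
Base rate for 6712.25 is 2.5%.
Origin Faros qualifies under the Coreth–Faros agreement and 6712.25 is covered: preferential rate Free applies instead.
The additional-duty order on 6712.25 targets Belia, not Faros; it does not apply.
Duty = €651,066.88 × 0% = €0.00.
Total = €162,249.36 + €7,002.29 + €13,958.81 + €0.00 = €183,210.46.

€183,210.46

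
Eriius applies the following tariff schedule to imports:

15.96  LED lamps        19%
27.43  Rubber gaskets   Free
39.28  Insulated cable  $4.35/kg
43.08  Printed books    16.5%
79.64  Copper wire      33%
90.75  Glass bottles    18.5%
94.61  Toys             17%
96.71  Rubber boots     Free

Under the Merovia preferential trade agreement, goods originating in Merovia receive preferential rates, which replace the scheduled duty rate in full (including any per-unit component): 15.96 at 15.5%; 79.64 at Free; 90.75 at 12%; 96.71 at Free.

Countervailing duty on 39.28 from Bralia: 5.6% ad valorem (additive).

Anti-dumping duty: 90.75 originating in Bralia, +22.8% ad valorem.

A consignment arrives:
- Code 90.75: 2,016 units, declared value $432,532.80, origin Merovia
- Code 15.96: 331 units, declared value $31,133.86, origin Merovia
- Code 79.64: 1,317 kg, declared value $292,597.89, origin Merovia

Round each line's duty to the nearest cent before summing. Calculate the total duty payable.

Line 1 (90.75, Merovia, 2,016 units, $432,532.80):
Base rate for 90.75 is 18.5%.
Origin Merovia qualifies under the Eriius–Merovia agreement and 90.75 is covered: preferential rate 12% applies instead.
The additional-duty order on 90.75 targets Bralia, not Merovia; it does not apply.
Duty = $432,532.80 × 12% = $51,903.94.
Line 2 (15.96, Merovia, 331 units, $31,133.86):
Base rate for 15.96 is 19%.
Origin Merovia qualifies under the Eriius–Merovia agreement and 15.96 is covered: preferential rate 15.5% applies instead.
Duty = $31,133.86 × 15.5% = $4,825.75.
Line 3 (79.64, Merovia, 1,317 kg, $292,597.89):
Base rate for 79.64 is 33%.
Origin Merovia qualifies under the Eriius–Merovia agreement and 79.64 is covered: preferential rate Free applies instead.
Duty = $292,597.89 × 0% = $0.00.
Total = $51,903.94 + $4,825.75 + $0.00 = $56,729.69.

$56,729.69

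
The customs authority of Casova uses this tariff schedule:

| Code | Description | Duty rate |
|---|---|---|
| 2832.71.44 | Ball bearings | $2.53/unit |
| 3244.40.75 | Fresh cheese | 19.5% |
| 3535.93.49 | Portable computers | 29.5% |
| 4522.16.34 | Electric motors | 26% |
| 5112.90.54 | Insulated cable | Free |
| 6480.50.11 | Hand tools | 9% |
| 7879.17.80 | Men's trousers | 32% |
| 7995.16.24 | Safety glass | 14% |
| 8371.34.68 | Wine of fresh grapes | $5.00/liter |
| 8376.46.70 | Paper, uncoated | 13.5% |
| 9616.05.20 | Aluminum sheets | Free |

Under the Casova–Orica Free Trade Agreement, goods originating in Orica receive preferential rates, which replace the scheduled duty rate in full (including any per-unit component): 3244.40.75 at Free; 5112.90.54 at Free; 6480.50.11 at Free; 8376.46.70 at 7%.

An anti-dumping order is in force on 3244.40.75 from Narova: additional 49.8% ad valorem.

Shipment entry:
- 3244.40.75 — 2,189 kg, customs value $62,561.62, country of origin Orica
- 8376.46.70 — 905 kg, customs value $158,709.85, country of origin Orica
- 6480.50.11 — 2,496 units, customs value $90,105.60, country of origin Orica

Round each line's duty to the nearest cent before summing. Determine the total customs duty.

$11,109.69

Line 1 (3244.40.75, Orica, 2,189 kg, $62,561.62):
Base rate for 3244.40.75 is 19.5%.
Origin Orica qualifies under the Casova–Orica agreement and 3244.40.75 is covered: preferential rate Free applies instead.
The additional-duty order on 3244.40.75 targets Narova, not Orica; it does not apply.
Duty = $62,561.62 × 0% = $0.00.
Line 2 (8376.46.70, Orica, 905 kg, $158,709.85):
Base rate for 8376.46.70 is 13.5%.
Origin Orica qualifies under the Casova–Orica agreement and 8376.46.70 is covered: preferential rate 7% applies instead.
Duty = $158,709.85 × 7% = $11,109.69.
Line 3 (6480.50.11, Orica, 2,496 units, $90,105.60):
Base rate for 6480.50.11 is 9%.
Origin Orica qualifies under the Casova–Orica agreement and 6480.50.11 is covered: preferential rate Free applies instead.
Duty = $90,105.60 × 0% = $0.00.
Total = $0.00 + $11,109.69 + $0.00 = $11,109.69.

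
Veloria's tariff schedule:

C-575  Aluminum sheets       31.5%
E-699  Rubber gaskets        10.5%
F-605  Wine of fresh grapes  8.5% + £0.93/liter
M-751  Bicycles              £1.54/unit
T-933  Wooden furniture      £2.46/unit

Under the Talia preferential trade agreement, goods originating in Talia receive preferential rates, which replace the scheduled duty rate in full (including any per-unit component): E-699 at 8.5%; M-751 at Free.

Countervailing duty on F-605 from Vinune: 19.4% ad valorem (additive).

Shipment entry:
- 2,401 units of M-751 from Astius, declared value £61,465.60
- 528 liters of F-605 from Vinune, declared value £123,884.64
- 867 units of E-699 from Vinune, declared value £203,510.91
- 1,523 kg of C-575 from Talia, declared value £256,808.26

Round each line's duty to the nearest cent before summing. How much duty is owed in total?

£141,015.64

Line 1 (M-751, Astius, 2,401 units, £61,465.60):
Base rate for M-751 is £1.54/unit.
M-751 has an FTA preferential rate, but origin Astius is not Talia; base rate stands.
Duty = 2,401 × £1.54 = £3,697.54.
Line 2 (F-605, Vinune, 528 liters, £123,884.64):
Base rate for F-605 is 8.5% + £0.93/liter.
Additional duty on F-605 from Vinune: +19.4%. Applied ad valorem rate: 8.5% + 19.4% = 27.9%.
Duty = £123,884.64 × 27.9% + 528 × £0.93 = £35,054.85.
Line 3 (E-699, Vinune, 867 units, £203,510.91):
Base rate for E-699 is 10.5%.
E-699 has an FTA preferential rate, but origin Vinune is not Talia; base rate stands.
Duty = £203,510.91 × 10.5% = £21,368.65.
Line 4 (C-575, Talia, 1,523 kg, £256,808.26):
Base rate for C-575 is 31.5%.
Origin Talia is the FTA partner but C-575 is not on the preference list; base rate stands.
Duty = £256,808.26 × 31.5% = £80,894.60.
Total = £3,697.54 + £35,054.85 + £21,368.65 + £80,894.60 = £141,015.64.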